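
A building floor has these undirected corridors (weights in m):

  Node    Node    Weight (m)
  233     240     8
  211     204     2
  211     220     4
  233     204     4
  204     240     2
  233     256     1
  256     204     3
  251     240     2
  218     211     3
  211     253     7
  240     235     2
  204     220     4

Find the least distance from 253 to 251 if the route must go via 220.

Shortest 253→220: 253 → 211 → 220 = 11
Shortest 220→251: 220 → 204 → 240 → 251 = 8
Total via 220: 11 + 8 = 19 m.

19 m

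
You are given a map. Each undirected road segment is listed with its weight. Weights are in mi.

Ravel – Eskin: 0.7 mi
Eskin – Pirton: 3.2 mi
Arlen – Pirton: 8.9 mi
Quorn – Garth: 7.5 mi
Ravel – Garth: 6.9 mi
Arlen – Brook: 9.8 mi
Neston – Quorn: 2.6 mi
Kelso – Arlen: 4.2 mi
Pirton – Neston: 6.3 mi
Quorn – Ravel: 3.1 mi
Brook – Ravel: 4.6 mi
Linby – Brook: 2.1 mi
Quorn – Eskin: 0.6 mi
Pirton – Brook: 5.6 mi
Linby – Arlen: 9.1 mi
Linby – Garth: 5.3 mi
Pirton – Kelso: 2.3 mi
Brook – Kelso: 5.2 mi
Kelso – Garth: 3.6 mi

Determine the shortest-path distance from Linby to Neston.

10.6 mi

Compare a few routes:
Linby–Brook–Ravel–Eskin–Quorn–Neston: 2.1+4.6+0.7+0.6+2.6 = 10.6
Linby–Brook–Pirton–Neston: 2.1+5.6+6.3 = 14
Linby–Brook–Ravel–Quorn–Neston: 2.1+4.6+3.1+2.6 = 12.4
The minimum is 10.6 mi via Linby–Brook–Ravel–Eskin–Quorn–Neston.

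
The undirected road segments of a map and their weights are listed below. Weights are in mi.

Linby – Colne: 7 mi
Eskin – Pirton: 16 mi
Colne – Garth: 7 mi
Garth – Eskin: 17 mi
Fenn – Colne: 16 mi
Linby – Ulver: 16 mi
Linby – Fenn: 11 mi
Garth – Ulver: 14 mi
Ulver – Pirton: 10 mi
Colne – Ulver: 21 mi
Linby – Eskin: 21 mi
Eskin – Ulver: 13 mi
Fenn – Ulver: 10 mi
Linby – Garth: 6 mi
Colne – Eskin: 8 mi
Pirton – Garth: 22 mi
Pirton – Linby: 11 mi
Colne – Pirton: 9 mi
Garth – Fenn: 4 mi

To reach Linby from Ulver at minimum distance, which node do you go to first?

Enumerating some paths:
Ulver → Fenn → Linby: 10+11 = 21
Ulver → Fenn → Garth → Linby: 10+4+6 = 20
Ulver → Linby: 16 = 16
Ulver → Garth → Linby: 14+6 = 20
The minimum is 16 mi via Ulver → Linby.
So from Ulver the first move is to Linby.

Linby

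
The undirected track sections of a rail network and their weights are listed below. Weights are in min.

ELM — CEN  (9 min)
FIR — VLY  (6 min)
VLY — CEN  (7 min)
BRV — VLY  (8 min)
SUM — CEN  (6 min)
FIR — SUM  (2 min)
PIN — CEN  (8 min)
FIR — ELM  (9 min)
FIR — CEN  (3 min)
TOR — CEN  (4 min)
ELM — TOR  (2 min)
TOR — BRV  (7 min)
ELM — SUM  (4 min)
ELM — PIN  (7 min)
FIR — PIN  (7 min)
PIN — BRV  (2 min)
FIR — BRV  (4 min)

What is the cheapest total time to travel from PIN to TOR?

Settle nodes by increasing distance from PIN:
PIN: 0
BRV: 2  (via PIN)
FIR: 6  (via BRV)
ELM: 7  (via PIN)
SUM: 8  (via FIR)
CEN: 8  (via PIN)
TOR: 9  (via BRV)
Shortest route: PIN–BRV–TOR = 9 min.

9 min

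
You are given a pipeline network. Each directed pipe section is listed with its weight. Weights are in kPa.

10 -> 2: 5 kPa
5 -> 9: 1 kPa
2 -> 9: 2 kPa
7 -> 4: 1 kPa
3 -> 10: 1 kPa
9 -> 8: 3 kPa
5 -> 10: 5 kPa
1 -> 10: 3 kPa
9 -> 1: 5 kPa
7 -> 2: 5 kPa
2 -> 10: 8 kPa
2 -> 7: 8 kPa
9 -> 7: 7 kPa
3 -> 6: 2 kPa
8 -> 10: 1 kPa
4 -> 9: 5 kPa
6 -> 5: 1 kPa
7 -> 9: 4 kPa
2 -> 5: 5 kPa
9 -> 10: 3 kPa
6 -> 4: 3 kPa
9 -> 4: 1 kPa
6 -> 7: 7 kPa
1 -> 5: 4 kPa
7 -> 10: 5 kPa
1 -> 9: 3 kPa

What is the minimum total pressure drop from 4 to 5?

14 kPa

Compare a few routes:
4–9–10–2–5: 5+3+5+5 = 18
4–9–8–10–2–5: 5+3+1+5+5 = 19
4–9–1–5: 5+5+4 = 14
4–9–7–2–5: 5+7+5+5 = 22
The minimum is 14 kPa via 4–9–1–5.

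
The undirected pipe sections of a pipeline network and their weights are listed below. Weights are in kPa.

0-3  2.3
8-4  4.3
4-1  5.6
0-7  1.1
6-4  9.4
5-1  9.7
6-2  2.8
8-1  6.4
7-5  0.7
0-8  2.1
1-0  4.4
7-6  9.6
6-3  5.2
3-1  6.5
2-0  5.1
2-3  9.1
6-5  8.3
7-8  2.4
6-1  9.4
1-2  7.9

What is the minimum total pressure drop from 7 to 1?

Shortest distances from 7:
7: 0
5: 0.7  (via 7)
0: 1.1  (via 7)
8: 2.4  (via 7)
3: 3.4  (via 0)
1: 5.5  (via 0)
Shortest route: 7–0–1 = 5.5 kPa.

5.5 kPa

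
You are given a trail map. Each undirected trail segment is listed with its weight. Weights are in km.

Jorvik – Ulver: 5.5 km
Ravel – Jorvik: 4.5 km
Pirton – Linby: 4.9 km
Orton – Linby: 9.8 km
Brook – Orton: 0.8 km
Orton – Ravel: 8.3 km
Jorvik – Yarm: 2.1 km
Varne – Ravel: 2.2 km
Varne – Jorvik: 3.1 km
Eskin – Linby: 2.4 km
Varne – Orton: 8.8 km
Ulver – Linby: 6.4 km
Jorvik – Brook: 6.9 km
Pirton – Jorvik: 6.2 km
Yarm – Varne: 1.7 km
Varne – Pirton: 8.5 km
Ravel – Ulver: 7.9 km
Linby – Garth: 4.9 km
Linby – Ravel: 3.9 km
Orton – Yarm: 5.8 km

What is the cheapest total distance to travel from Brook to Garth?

15.5 km

Shortest distances from Brook:
Brook: 0
Orton: 0.8  (via Brook)
Yarm: 6.6  (via Orton)
Jorvik: 6.9  (via Brook)
Varne: 8.3  (via Yarm)
Ravel: 9.1  (via Orton)
Linby: 10.6  (via Orton)
Ulver: 12.4  (via Jorvik)
Eskin: 13  (via Linby)
Pirton: 13.1  (via Jorvik)
Garth: 15.5  (via Linby)
Shortest route: Brook → Orton → Linby → Garth = 15.5 km.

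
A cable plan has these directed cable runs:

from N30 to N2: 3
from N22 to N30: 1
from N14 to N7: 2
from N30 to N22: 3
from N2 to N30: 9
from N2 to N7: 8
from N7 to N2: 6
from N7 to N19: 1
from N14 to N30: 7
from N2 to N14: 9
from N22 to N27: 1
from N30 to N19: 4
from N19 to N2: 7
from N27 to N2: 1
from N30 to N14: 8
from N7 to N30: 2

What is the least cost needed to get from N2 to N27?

Compare a few routes:
N2–N7–N30–N22–N27: 8+2+3+1 = 14
N2–N30–N22–N27: 9+3+1 = 13
N2–N14–N7–N30–N22–N27: 9+2+2+3+1 = 17
Cheapest is N2–N30–N22–N27 at 13.

13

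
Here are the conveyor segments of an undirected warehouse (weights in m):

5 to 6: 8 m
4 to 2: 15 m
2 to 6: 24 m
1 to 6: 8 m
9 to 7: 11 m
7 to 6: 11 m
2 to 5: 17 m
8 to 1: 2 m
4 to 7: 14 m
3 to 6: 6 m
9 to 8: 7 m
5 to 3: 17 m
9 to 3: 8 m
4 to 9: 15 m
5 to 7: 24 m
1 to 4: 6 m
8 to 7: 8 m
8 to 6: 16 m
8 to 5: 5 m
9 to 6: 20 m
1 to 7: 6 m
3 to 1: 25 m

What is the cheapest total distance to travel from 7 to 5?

Candidate routes:
7 - 6 - 5: 11+8 = 19
7 - 9 - 8 - 5: 11+7+5 = 23
7 - 1 - 6 - 5: 6+8+8 = 22
7 - 8 - 5: 8+5 = 13
Cheapest is 7 - 8 - 5 at 13 m.

13 m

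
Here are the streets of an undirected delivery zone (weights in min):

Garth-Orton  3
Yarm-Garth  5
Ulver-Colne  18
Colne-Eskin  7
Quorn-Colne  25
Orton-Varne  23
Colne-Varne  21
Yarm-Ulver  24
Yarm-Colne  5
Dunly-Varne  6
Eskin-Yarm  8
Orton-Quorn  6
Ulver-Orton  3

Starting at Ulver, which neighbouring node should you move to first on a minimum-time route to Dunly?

Enumerating some paths:
Ulver - Colne - Varne - Dunly: 18+21+6 = 45
Ulver - Orton - Varne - Dunly: 3+23+6 = 32
Ulver - Orton - Garth - Yarm - Colne - Varne - Dunly: 3+3+5+5+21+6 = 43
Cheapest is Ulver - Orton - Varne - Dunly at 32 min.
So from Ulver the first move is to Orton.

Orton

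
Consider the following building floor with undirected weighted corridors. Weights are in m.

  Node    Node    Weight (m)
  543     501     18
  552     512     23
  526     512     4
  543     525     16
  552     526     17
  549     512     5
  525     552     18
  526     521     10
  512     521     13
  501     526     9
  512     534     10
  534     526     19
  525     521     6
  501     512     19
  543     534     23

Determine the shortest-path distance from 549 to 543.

36 m

Enumerating some paths:
549–512–521–525–543: 5+13+6+16 = 40
549–512–526–501–543: 5+4+9+18 = 36
549–512–534–543: 5+10+23 = 38
The minimum is 36 m via 549–512–526–501–543.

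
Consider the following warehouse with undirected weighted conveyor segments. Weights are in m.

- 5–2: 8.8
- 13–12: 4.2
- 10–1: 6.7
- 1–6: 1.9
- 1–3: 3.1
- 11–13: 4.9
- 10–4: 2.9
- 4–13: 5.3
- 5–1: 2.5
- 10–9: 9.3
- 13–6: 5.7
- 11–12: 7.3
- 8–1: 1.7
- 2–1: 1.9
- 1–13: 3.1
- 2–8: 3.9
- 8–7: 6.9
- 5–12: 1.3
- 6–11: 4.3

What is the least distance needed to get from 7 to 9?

24.6 m

Running Dijkstra from 7:
7: 0
8: 6.9  (via 7)
1: 8.6  (via 8)
2: 10.5  (via 1)
6: 10.5  (via 1)
5: 11.1  (via 1)
3: 11.7  (via 1)
13: 11.7  (via 1)
12: 12.4  (via 5)
11: 14.8  (via 6)
10: 15.3  (via 1)
4: 17  (via 13)
9: 24.6  (via 10)
Shortest route: 7 → 8 → 1 → 10 → 9 = 24.6 m.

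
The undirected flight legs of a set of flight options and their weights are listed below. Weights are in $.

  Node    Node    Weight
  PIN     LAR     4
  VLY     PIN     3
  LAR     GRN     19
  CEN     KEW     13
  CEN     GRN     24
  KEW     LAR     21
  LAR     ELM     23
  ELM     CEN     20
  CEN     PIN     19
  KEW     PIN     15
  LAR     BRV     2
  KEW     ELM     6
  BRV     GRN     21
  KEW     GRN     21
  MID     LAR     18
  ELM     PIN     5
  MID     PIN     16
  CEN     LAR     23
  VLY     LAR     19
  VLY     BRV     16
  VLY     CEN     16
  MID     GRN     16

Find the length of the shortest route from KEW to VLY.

$14

Shortest distances from KEW:
KEW: 0
ELM: 6  (via KEW)
PIN: 11  (via ELM)
CEN: 13  (via KEW)
VLY: 14  (via PIN)
Shortest route: KEW–ELM–PIN–VLY = $14.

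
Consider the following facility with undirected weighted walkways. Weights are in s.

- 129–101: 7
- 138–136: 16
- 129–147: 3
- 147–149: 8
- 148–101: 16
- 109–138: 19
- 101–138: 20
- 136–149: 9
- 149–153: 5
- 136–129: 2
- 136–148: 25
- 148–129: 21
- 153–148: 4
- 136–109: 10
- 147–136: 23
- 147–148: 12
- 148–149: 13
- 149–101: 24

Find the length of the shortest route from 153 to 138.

Enumerating some paths:
153–149–147–129–136–138: 5+8+3+2+16 = 34
153–149–136–138: 5+9+16 = 30
The minimum is 30 s via 153–149–136–138.

30 s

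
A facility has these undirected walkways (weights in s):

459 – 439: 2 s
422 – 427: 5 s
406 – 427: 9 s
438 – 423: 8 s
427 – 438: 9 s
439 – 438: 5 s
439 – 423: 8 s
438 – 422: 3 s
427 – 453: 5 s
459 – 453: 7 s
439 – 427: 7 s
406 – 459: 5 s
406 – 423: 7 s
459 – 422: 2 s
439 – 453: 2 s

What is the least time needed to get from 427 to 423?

15 s

Candidate routes:
427–439–423: 7+8 = 15
427–422–438–423: 5+3+8 = 16
427–406–423: 9+7 = 16
Cheapest is 427–439–423 at 15 s.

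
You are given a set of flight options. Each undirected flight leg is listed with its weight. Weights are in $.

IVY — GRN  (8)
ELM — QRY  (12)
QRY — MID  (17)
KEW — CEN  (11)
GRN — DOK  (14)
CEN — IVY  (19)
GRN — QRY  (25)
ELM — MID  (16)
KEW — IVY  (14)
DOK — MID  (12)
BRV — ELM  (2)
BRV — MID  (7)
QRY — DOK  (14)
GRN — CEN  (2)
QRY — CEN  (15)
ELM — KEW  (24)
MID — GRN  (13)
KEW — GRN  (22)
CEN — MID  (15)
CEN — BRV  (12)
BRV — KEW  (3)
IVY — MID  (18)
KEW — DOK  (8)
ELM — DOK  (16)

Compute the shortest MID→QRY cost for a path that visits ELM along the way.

$21

Best MID to ELM: MID–BRV–ELM costing 9
Best ELM to QRY: ELM–QRY costing 12
Total via ELM: 9 + 12 = $21.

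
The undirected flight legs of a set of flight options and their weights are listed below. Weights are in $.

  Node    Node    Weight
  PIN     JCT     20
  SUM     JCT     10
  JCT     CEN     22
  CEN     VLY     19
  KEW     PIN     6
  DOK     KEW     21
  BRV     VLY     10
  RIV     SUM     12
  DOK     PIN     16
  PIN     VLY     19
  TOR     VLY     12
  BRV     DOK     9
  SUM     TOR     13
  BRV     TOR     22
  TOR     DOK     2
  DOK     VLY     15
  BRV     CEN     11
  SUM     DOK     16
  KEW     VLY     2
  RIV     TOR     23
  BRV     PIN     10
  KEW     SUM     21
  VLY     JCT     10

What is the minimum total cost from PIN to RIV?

Settle nodes by increasing distance from PIN:
PIN: 0
KEW: 6  (via PIN)
VLY: 8  (via KEW)
BRV: 10  (via PIN)
DOK: 16  (via PIN)
JCT: 18  (via VLY)
TOR: 18  (via DOK)
CEN: 21  (via BRV)
SUM: 27  (via KEW)
RIV: 39  (via SUM)
Shortest route: PIN → KEW → SUM → RIV = $39.

$39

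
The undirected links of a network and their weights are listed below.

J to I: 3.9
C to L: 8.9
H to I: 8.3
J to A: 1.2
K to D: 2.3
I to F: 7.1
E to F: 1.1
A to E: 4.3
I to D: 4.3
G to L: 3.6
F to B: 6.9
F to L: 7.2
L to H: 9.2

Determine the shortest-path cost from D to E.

12.5

Shortest distances from D:
D: 0
K: 2.3  (via D)
I: 4.3  (via D)
J: 8.2  (via I)
A: 9.4  (via J)
F: 11.4  (via I)
E: 12.5  (via F)
Shortest route: D → I → F → E = 12.5.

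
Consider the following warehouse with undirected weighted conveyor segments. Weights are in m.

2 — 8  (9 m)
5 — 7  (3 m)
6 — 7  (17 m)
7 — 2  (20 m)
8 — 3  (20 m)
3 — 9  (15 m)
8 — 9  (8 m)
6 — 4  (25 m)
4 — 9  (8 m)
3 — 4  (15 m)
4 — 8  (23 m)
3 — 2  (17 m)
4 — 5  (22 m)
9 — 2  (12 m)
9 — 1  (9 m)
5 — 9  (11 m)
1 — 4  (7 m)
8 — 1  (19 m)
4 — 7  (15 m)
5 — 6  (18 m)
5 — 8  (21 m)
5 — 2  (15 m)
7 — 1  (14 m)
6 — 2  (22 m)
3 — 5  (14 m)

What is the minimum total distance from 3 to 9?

15 m

Candidate routes:
3 - 5 - 9: 14+11 = 25
3 - 4 - 9: 15+8 = 23
3 - 9: 15 = 15
The minimum is 15 m via 3 - 9.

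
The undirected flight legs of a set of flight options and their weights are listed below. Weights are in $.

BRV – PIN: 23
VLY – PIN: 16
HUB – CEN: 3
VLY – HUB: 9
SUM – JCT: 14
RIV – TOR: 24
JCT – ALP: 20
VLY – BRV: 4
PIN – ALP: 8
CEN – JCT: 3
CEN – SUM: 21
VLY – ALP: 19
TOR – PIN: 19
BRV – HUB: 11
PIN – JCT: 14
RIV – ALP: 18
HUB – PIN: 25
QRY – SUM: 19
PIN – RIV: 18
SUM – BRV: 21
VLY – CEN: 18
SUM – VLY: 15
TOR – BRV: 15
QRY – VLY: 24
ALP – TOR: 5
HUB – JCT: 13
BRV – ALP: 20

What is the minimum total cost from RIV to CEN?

$35

Candidate routes:
RIV–PIN–JCT–CEN: 18+14+3 = 35
RIV–ALP–JCT–CEN: 18+20+3 = 41
Cheapest is RIV–PIN–JCT–CEN at $35.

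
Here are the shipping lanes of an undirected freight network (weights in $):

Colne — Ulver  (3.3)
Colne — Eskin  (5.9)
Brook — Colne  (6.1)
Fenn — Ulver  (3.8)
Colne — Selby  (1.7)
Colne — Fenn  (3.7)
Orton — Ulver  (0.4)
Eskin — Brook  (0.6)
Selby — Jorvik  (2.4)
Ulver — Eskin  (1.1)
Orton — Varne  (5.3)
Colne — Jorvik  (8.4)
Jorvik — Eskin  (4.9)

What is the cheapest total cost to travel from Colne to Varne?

Running Dijkstra from Colne:
Colne: 0
Selby: 1.7  (via Colne)
Ulver: 3.3  (via Colne)
Fenn: 3.7  (via Colne)
Orton: 3.7  (via Ulver)
Jorvik: 4.1  (via Selby)
Eskin: 4.4  (via Ulver)
Brook: 5  (via Eskin)
Varne: 9  (via Orton)
Shortest route: Colne–Ulver–Orton–Varne = $9.

$9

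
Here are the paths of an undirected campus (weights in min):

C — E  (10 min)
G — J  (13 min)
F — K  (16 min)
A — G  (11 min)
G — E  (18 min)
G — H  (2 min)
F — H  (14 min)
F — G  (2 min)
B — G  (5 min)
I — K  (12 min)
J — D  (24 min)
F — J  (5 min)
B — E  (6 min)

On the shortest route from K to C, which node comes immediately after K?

F

Enumerating some paths:
K - F - J - G - B - E - C: 16+5+13+5+6+10 = 55
K - F - G - E - C: 16+2+18+10 = 46
K - F - H - G - B - E - C: 16+14+2+5+6+10 = 53
K - F - G - B - E - C: 16+2+5+6+10 = 39
Cheapest is K - F - G - B - E - C at 39 min.
So from K the first move is to F.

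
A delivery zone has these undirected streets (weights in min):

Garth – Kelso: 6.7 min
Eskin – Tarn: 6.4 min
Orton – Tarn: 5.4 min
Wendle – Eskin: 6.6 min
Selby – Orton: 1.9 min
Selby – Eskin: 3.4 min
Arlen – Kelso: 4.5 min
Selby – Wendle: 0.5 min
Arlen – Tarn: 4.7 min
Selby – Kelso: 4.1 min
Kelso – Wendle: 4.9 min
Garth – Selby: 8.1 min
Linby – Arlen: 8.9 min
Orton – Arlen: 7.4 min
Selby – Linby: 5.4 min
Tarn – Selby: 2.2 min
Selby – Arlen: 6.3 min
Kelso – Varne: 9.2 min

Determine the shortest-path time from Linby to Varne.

18.7 min

Settle nodes by increasing distance from Linby:
Linby: 0
Selby: 5.4  (via Linby)
Wendle: 5.9  (via Selby)
Orton: 7.3  (via Selby)
Tarn: 7.6  (via Selby)
Eskin: 8.8  (via Selby)
Arlen: 8.9  (via Linby)
Kelso: 9.5  (via Selby)
Garth: 13.5  (via Selby)
Varne: 18.7  (via Kelso)
Shortest route: Linby–Selby–Kelso–Varne = 18.7 min.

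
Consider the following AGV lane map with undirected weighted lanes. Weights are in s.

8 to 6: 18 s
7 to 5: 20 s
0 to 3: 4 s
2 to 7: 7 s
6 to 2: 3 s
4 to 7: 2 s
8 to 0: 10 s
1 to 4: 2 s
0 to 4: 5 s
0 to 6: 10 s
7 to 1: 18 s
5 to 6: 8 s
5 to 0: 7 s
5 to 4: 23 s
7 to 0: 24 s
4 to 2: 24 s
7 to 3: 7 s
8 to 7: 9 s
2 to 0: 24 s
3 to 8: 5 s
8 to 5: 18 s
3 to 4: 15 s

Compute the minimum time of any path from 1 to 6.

Candidate routes:
1 - 4 - 7 - 2 - 6: 2+2+7+3 = 14
1 - 4 - 0 - 6: 2+5+10 = 17
The minimum is 14 s via 1 - 4 - 7 - 2 - 6.

14 s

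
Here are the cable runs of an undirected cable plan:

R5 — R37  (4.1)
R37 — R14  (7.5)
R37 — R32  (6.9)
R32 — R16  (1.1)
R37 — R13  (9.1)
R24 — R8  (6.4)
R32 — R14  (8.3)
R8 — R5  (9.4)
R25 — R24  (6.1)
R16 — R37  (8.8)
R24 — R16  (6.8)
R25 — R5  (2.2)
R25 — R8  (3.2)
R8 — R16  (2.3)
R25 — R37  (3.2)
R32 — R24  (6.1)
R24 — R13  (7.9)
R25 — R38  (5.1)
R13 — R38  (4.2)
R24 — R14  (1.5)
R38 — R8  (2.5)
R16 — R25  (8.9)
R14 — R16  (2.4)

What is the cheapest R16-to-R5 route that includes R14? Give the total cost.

Best R16 to R14: R16 → R14 costing 2.4
Best R14 to R5: R14 → R24 → R25 → R5 costing 9.8
Total via R14: 2.4 + 9.8 = 12.2.

12.2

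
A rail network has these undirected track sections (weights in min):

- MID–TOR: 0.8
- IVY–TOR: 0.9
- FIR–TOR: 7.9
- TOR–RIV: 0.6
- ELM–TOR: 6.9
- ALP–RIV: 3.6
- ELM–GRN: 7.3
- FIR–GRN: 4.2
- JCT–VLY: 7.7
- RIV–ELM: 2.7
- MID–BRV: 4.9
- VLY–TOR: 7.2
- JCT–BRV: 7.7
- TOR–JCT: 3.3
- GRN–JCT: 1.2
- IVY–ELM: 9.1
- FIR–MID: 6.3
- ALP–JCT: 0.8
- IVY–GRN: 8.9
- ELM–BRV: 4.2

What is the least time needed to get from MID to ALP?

Compare a few routes:
MID - TOR - RIV - ALP: 0.8+0.6+3.6 = 5
MID - TOR - JCT - ALP: 0.8+3.3+0.8 = 4.9
Cheapest is MID - TOR - JCT - ALP at 4.9 min.

4.9 min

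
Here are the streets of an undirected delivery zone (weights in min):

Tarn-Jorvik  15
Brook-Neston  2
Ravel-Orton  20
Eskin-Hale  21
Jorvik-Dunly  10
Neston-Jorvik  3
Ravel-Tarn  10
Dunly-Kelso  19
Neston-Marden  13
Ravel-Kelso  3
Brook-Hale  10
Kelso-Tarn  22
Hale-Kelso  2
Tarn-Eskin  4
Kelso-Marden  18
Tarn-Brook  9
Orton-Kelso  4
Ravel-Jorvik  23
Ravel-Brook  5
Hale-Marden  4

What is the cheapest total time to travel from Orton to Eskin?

Settle nodes by increasing distance from Orton:
Orton: 0
Kelso: 4  (via Orton)
Hale: 6  (via Kelso)
Ravel: 7  (via Kelso)
Marden: 10  (via Hale)
Brook: 12  (via Ravel)
Neston: 14  (via Brook)
Jorvik: 17  (via Neston)
Tarn: 17  (via Ravel)
Eskin: 21  (via Tarn)
Shortest route: Orton → Kelso → Ravel → Tarn → Eskin = 21 min.

21 min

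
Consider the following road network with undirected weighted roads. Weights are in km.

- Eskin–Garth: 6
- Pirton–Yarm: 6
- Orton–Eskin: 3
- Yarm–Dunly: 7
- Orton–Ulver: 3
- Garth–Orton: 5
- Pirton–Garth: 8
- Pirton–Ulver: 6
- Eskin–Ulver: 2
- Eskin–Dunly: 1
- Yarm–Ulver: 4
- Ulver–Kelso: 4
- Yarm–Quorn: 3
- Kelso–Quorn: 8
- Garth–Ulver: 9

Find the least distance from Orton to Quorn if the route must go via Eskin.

Shortest Orton→Eskin: Orton–Eskin = 3
Shortest Eskin→Quorn: Eskin–Ulver–Yarm–Quorn = 9
Total via Eskin: 3 + 9 = 12 km.

12 km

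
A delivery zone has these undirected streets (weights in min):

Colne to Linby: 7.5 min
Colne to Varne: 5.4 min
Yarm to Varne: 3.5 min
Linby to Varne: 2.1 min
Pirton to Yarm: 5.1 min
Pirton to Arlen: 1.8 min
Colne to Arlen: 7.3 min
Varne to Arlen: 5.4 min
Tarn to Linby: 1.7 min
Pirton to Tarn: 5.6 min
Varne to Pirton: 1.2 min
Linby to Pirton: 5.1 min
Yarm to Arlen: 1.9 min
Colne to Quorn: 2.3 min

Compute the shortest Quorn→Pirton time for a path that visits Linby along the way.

Shortest Quorn→Linby: Quorn–Colne–Linby = 9.8
Best Linby to Pirton: Linby–Varne–Pirton costing 3.3
Total via Linby: 9.8 + 3.3 = 13.1 min.

13.1 min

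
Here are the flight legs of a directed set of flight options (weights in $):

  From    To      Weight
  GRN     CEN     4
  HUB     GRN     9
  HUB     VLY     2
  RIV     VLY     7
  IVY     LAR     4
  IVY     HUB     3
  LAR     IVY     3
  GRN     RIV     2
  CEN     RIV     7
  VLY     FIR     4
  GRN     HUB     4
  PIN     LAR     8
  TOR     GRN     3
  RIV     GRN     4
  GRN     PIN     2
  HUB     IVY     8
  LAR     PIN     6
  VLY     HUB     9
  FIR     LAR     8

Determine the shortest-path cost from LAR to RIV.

Running Dijkstra from LAR:
LAR: 0
IVY: 3  (via LAR)
HUB: 6  (via IVY)
PIN: 6  (via LAR)
VLY: 8  (via HUB)
FIR: 12  (via VLY)
GRN: 15  (via HUB)
RIV: 17  (via GRN)
Shortest route: LAR → IVY → HUB → GRN → RIV = $17.

$17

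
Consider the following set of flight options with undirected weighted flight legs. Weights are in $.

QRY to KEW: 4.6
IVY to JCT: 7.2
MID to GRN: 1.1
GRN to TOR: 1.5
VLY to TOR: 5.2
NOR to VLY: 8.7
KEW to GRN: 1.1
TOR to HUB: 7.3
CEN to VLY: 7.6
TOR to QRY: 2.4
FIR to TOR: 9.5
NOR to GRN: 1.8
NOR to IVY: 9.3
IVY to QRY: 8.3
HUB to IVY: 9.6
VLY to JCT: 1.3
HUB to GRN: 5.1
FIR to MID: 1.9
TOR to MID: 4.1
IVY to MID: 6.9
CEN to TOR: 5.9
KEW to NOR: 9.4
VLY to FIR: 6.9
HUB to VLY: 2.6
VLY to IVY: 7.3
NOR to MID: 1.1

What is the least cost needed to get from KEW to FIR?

$4.1

Running Dijkstra from KEW:
KEW: 0
GRN: 1.1  (via KEW)
MID: 2.2  (via GRN)
TOR: 2.6  (via GRN)
NOR: 2.9  (via GRN)
FIR: 4.1  (via MID)
Shortest route: KEW–GRN–MID–FIR = $4.1.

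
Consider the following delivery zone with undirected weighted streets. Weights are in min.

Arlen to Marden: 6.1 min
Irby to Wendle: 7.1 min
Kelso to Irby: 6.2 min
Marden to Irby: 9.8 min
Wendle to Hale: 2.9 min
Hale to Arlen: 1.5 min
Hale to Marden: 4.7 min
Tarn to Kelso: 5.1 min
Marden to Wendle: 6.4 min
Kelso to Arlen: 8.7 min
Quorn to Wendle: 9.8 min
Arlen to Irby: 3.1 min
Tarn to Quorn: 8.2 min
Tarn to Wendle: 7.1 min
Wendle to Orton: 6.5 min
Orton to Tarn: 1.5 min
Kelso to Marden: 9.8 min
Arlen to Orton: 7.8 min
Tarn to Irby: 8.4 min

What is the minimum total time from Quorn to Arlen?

14.2 min

Settle nodes by increasing distance from Quorn:
Quorn: 0
Tarn: 8.2  (via Quorn)
Orton: 9.7  (via Tarn)
Wendle: 9.8  (via Quorn)
Hale: 12.7  (via Wendle)
Kelso: 13.3  (via Tarn)
Arlen: 14.2  (via Hale)
Shortest route: Quorn–Wendle–Hale–Arlen = 14.2 min.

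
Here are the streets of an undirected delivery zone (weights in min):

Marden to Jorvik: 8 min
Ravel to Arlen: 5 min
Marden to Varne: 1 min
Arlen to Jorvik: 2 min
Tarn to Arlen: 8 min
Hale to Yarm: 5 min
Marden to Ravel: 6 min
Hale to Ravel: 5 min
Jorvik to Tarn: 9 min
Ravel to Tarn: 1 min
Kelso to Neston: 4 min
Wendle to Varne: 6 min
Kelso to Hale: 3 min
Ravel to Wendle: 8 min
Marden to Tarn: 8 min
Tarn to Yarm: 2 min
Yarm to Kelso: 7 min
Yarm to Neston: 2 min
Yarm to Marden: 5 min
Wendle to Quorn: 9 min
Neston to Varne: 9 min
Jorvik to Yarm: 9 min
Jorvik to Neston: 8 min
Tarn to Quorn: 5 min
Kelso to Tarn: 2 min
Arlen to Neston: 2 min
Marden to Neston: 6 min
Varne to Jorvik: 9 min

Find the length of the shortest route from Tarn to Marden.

Compare a few routes:
Tarn - Ravel - Marden: 1+6 = 7
Tarn - Marden: 8 = 8
Cheapest is Tarn - Ravel - Marden at 7 min.

7 min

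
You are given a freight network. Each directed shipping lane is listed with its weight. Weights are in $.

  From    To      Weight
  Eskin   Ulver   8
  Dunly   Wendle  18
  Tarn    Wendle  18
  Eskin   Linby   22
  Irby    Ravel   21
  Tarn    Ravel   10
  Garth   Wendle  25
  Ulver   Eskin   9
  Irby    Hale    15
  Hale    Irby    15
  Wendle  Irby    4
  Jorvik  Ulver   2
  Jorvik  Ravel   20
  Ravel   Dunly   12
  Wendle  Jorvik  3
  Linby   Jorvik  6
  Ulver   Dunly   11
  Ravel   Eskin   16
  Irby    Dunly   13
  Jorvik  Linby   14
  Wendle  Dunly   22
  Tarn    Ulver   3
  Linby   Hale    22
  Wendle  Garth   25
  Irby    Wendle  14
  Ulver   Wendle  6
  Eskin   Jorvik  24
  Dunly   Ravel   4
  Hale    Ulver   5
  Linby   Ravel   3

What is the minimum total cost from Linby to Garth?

Compare a few routes:
Linby - Ravel - Eskin - Ulver - Wendle - Garth: 3+16+8+6+25 = 58
Linby - Hale - Ulver - Wendle - Garth: 22+5+6+25 = 58
Linby - Jorvik - Ulver - Wendle - Garth: 6+2+6+25 = 39
The minimum is $39 via Linby - Jorvik - Ulver - Wendle - Garth.

$39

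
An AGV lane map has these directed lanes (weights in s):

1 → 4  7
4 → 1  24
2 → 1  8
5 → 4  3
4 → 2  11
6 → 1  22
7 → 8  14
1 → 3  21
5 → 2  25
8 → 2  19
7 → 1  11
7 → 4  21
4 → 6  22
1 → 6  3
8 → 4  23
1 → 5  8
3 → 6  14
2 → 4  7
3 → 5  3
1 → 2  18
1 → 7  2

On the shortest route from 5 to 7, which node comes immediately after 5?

Enumerating some paths:
5 → 2 → 1 → 7: 25+8+2 = 35
5 → 4 → 1 → 7: 3+24+2 = 29
5 → 4 → 2 → 1 → 7: 3+11+8+2 = 24
The minimum is 24 s via 5 → 4 → 2 → 1 → 7.
So from 5 the first move is to 4.

4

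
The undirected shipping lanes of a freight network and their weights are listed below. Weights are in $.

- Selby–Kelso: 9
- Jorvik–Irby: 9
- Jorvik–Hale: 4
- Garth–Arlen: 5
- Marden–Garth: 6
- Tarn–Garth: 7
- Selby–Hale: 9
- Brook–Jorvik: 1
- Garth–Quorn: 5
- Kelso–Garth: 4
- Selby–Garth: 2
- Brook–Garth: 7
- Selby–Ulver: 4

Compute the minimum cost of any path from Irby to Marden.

$23

Settle nodes by increasing distance from Irby:
Irby: 0
Jorvik: 9  (via Irby)
Brook: 10  (via Jorvik)
Hale: 13  (via Jorvik)
Garth: 17  (via Brook)
Selby: 19  (via Garth)
Kelso: 21  (via Garth)
Quorn: 22  (via Garth)
Arlen: 22  (via Garth)
Ulver: 23  (via Selby)
Marden: 23  (via Garth)
Shortest route: Irby–Jorvik–Brook–Garth–Marden = $23.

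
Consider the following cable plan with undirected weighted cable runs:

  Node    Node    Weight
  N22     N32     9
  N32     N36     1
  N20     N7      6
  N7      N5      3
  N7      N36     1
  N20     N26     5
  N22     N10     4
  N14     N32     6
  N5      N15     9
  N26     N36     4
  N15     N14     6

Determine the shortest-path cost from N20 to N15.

Shortest distances from N20:
N20: 0
N26: 5  (via N20)
N7: 6  (via N20)
N36: 7  (via N7)
N32: 8  (via N36)
N5: 9  (via N7)
N14: 14  (via N32)
N22: 17  (via N32)
N15: 18  (via N5)
Shortest route: N20 → N7 → N5 → N15 = 18.

18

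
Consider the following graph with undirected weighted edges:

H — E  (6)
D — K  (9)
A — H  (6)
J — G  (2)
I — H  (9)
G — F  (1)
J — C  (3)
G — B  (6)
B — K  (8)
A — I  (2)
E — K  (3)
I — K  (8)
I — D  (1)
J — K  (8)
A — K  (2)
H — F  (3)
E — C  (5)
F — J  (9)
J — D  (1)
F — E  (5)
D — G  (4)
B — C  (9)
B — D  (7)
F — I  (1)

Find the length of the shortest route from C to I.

5

Enumerating some paths:
C → J → D → G → F → I: 3+1+4+1+1 = 10
C → J → G → F → I: 3+2+1+1 = 7
C → J → D → I: 3+1+1 = 5
Cheapest is C → J → D → I at 5.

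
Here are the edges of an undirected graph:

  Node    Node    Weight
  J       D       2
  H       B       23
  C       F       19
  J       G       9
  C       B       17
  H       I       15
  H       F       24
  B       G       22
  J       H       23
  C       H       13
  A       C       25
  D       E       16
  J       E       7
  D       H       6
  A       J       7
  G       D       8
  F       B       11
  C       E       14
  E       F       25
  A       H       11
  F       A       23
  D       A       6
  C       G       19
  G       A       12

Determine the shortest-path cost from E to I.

Enumerating some paths:
E - J - A - H - I: 7+7+11+15 = 40
E - J - D - H - I: 7+2+6+15 = 30
E - D - H - I: 16+6+15 = 37
The minimum is 30 via E - J - D - H - I.

30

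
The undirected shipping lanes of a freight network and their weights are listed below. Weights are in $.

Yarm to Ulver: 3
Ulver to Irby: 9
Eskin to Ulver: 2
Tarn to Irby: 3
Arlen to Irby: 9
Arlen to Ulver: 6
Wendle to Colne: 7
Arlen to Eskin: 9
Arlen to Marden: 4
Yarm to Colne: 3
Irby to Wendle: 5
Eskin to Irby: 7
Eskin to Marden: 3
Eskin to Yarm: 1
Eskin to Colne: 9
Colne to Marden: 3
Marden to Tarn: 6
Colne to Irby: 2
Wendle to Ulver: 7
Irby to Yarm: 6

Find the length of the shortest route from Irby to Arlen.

$9

Candidate routes:
Irby - Arlen: 9 = 9
Irby - Tarn - Marden - Arlen: 3+6+4 = 13
The minimum is $9 via Irby - Arlen.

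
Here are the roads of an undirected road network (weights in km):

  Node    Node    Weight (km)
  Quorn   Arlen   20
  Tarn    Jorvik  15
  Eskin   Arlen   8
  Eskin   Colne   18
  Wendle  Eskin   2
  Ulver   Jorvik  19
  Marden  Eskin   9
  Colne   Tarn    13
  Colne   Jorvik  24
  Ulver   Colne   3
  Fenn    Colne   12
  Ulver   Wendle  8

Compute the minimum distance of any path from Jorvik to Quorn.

57 km

Running Dijkstra from Jorvik:
Jorvik: 0
Tarn: 15  (via Jorvik)
Ulver: 19  (via Jorvik)
Colne: 22  (via Ulver)
Wendle: 27  (via Ulver)
Eskin: 29  (via Wendle)
Fenn: 34  (via Colne)
Arlen: 37  (via Eskin)
Marden: 38  (via Eskin)
Quorn: 57  (via Arlen)
Shortest route: Jorvik → Ulver → Wendle → Eskin → Arlen → Quorn = 57 km.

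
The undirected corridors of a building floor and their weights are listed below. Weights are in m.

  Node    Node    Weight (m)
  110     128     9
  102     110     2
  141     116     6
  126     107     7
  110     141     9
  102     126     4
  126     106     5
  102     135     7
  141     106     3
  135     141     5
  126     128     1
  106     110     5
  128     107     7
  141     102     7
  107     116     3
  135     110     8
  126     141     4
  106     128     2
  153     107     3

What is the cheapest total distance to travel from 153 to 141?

Shortest distances from 153:
153: 0
107: 3  (via 153)
116: 6  (via 107)
128: 10  (via 107)
126: 10  (via 107)
106: 12  (via 128)
141: 12  (via 116)
Shortest route: 153–107–116–141 = 12 m.

12 m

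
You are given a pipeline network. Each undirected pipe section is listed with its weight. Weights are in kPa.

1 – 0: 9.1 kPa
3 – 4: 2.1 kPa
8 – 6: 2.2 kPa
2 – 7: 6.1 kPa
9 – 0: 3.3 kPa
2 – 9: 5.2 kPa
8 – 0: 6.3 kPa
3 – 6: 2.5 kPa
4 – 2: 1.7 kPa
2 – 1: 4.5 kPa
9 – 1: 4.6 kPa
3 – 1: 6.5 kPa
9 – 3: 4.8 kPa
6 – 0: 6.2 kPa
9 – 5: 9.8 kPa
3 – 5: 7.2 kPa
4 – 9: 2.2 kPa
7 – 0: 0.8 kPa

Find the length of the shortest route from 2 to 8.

Settle nodes by increasing distance from 2:
2: 0
4: 1.7  (via 2)
3: 3.8  (via 4)
9: 3.9  (via 4)
1: 4.5  (via 2)
7: 6.1  (via 2)
6: 6.3  (via 3)
0: 6.9  (via 7)
8: 8.5  (via 6)
Shortest route: 2–4–3–6–8 = 8.5 kPa.

8.5 kPa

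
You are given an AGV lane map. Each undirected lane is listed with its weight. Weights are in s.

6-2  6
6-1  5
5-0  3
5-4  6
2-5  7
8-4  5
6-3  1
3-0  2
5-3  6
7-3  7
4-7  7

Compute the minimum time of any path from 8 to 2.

18 s

Shortest distances from 8:
8: 0
4: 5  (via 8)
5: 11  (via 4)
7: 12  (via 4)
0: 14  (via 5)
3: 16  (via 0)
6: 17  (via 3)
2: 18  (via 5)
Shortest route: 8 → 4 → 5 → 2 = 18 s.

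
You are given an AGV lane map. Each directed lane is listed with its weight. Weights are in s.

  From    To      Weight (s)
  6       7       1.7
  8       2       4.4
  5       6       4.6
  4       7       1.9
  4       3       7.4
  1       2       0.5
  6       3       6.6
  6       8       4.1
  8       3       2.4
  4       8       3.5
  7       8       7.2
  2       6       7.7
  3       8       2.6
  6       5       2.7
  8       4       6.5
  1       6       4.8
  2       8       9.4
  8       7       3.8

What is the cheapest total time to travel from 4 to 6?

15.6 s

Settle nodes by increasing distance from 4:
4: 0
7: 1.9  (via 4)
8: 3.5  (via 4)
3: 5.9  (via 8)
2: 7.9  (via 8)
6: 15.6  (via 2)
Shortest route: 4 → 8 → 2 → 6 = 15.6 s.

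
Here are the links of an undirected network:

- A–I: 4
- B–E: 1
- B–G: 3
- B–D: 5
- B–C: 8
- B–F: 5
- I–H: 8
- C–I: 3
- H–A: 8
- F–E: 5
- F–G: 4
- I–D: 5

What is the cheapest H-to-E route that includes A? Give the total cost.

Shortest H→A: H–A = 8
Best A to E: A–I–D–B–E costing 15
Total via A: 8 + 15 = 23.

23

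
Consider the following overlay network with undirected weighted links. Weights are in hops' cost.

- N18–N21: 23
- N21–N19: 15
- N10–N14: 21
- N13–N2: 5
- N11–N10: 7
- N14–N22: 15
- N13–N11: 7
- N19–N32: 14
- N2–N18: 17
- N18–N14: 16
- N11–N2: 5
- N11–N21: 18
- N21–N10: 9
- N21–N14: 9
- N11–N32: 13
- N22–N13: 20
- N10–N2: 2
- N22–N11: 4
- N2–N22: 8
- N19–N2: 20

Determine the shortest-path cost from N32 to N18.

35 hops' cost

Enumerating some paths:
N32 - N11 - N2 - N18: 13+5+17 = 35
N32 - N11 - N13 - N2 - N18: 13+7+5+17 = 42
N32 - N11 - N10 - N2 - N18: 13+7+2+17 = 39
The minimum is 35 hops' cost via N32 - N11 - N2 - N18.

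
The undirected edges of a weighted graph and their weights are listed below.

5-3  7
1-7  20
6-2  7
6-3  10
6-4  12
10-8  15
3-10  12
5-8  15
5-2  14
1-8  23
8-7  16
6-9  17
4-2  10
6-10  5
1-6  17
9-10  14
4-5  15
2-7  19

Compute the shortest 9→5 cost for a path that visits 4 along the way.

44

Best 9 to 4: 9–6–4 costing 29
Best 4 to 5: 4–5 costing 15
Total via 4: 29 + 15 = 44.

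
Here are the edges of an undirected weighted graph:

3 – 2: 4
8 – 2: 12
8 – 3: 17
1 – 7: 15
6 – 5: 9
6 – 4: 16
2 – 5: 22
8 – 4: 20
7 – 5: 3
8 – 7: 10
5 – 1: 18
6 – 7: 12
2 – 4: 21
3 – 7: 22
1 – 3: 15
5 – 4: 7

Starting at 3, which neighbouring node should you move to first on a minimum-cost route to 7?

7

Enumerating some paths:
3–7: 22 = 22
3–2–8–7: 4+12+10 = 26
3–8–7: 17+10 = 27
The minimum is 22 via 3–7.
So from 3 the first move is to 7.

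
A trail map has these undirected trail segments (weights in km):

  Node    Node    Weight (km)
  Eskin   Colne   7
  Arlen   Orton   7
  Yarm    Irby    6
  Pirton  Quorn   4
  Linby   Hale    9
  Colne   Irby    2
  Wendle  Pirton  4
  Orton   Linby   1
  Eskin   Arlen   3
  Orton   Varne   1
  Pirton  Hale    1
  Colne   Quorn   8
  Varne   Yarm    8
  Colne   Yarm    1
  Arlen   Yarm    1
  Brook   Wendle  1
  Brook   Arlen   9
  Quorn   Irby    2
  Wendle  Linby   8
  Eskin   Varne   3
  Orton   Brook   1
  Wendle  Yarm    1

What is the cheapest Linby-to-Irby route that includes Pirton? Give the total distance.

13 km

Best Linby to Pirton: Linby → Orton → Brook → Wendle → Pirton costing 7
Best Pirton to Irby: Pirton → Quorn → Irby costing 6
Total via Pirton: 7 + 6 = 13 km.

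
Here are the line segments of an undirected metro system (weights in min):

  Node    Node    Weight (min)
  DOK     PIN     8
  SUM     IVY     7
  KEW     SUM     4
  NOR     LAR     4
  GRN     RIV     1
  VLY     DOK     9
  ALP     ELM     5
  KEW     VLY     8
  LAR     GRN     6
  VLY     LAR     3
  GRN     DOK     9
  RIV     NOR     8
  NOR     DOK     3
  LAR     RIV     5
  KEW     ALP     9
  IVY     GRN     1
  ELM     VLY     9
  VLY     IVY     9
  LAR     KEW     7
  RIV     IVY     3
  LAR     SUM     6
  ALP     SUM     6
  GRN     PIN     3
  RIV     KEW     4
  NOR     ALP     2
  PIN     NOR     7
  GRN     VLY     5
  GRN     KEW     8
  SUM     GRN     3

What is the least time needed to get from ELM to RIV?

15 min

Candidate routes:
ELM → ALP → NOR → LAR → RIV: 5+2+4+5 = 16
ELM → VLY → LAR → RIV: 9+3+5 = 17
ELM → ALP → NOR → RIV: 5+2+8 = 15
The minimum is 15 min via ELM → ALP → NOR → RIV.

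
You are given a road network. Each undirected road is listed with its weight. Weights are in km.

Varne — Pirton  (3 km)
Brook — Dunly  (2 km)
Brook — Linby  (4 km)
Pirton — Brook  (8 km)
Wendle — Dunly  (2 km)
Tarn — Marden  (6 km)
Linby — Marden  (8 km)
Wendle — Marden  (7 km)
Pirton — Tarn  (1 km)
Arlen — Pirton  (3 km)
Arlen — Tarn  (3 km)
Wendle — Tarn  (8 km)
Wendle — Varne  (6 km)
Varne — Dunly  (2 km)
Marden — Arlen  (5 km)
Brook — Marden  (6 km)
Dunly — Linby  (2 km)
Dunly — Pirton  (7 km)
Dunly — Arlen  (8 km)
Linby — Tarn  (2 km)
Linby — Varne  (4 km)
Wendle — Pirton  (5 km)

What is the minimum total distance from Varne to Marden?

10 km

Compare a few routes:
Varne–Pirton–Arlen–Marden: 3+3+5 = 11
Varne–Linby–Marden: 4+8 = 12
Varne–Dunly–Wendle–Marden: 2+2+7 = 11
Varne–Dunly–Brook–Marden: 2+2+6 = 10
The minimum is 10 km via Varne–Dunly–Brook–Marden.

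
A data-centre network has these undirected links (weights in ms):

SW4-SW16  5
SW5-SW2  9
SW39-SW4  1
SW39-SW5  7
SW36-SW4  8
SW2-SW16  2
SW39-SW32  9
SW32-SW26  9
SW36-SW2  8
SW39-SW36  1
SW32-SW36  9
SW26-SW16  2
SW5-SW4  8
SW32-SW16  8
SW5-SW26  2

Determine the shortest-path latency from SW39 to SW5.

Compare a few routes:
SW39–SW4–SW16–SW26–SW5: 1+5+2+2 = 10
SW39–SW5: 7 = 7
SW39–SW4–SW5: 1+8 = 9
Cheapest is SW39–SW5 at 7 ms.

7 ms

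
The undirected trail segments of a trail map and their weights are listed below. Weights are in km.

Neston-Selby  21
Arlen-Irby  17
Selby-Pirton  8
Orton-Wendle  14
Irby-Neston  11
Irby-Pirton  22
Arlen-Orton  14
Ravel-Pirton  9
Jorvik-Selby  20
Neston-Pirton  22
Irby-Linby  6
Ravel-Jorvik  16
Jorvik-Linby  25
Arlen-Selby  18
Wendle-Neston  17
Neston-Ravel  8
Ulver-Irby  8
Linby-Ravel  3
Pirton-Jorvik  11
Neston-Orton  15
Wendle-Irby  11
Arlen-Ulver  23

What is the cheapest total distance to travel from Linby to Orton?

Compare a few routes:
Linby–Ravel–Neston–Orton: 3+8+15 = 26
Linby–Irby–Neston–Orton: 6+11+15 = 32
Linby–Irby–Wendle–Orton: 6+11+14 = 31
Linby–Irby–Arlen–Orton: 6+17+14 = 37
The minimum is 26 km via Linby–Ravel–Neston–Orton.

26 km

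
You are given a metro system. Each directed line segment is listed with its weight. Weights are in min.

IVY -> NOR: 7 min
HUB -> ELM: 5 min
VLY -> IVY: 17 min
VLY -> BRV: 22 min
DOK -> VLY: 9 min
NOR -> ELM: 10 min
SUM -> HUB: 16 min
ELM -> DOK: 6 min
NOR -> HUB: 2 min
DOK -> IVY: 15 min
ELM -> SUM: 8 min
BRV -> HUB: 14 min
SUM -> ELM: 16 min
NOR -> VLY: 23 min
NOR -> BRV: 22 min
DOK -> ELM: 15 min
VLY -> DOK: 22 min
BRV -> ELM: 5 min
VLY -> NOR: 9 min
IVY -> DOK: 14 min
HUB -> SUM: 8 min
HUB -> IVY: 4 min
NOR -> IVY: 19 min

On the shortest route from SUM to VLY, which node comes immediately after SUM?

ELM

Candidate routes:
SUM–HUB–ELM–DOK–VLY: 16+5+6+9 = 36
SUM–HUB–IVY–DOK–VLY: 16+4+14+9 = 43
SUM–HUB–IVY–NOR–VLY: 16+4+7+23 = 50
SUM–ELM–DOK–VLY: 16+6+9 = 31
Cheapest is SUM–ELM–DOK–VLY at 31 min.
So from SUM the first move is to ELM.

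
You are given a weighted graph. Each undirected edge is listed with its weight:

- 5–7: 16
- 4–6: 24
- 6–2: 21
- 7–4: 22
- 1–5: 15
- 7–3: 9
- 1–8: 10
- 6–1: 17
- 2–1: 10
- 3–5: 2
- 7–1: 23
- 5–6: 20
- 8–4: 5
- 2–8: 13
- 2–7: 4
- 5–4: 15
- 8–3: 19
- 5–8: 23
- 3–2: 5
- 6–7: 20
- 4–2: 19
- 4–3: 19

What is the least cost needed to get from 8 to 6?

Enumerating some paths:
8–4–6: 5+24 = 29
8–1–6: 10+17 = 27
Cheapest is 8–1–6 at 27.

27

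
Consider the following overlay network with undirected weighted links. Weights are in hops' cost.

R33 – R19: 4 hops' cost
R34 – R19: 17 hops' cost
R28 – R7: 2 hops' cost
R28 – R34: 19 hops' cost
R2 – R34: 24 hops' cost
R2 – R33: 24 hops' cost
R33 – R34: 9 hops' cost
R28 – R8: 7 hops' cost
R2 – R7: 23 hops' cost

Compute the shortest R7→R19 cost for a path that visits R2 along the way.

51 hops' cost

Best R7 to R2: R7 → R2 costing 23
Shortest R2→R19: R2 → R33 → R19 = 28
Total via R2: 23 + 28 = 51 hops' cost.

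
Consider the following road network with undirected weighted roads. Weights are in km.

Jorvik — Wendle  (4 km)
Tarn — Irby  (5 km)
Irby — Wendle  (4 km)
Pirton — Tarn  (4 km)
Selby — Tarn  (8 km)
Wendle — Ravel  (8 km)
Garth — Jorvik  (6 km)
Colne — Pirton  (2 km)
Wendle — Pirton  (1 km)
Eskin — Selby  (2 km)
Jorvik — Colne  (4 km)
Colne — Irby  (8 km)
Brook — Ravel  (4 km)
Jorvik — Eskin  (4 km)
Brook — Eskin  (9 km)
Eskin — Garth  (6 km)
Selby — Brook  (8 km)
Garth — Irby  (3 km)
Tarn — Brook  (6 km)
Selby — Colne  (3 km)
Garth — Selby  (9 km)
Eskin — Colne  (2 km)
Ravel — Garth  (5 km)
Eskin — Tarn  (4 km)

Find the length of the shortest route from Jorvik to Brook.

Compare a few routes:
Jorvik → Eskin → Brook: 4+9 = 13
Jorvik → Garth → Ravel → Brook: 6+5+4 = 15
Jorvik → Eskin → Tarn → Brook: 4+4+6 = 14
Jorvik → Eskin → Selby → Brook: 4+2+8 = 14
The minimum is 13 km via Jorvik → Eskin → Brook.

13 km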